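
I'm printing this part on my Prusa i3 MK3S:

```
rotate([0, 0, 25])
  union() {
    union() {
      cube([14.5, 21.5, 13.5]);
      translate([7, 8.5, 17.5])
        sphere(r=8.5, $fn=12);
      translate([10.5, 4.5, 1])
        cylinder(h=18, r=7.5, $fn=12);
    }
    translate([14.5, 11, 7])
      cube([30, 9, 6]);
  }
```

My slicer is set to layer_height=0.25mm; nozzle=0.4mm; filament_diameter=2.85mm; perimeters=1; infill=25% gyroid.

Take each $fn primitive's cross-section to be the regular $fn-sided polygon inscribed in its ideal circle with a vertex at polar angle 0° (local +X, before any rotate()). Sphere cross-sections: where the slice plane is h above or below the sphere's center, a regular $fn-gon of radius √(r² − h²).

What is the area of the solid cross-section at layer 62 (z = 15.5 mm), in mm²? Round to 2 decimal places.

267.84 mm²

At z = 15.5 mm: the cube does not reach this height (z outside [0, 13.5]); the r=8.5 sphere at (7, 8.5) slices to a regular 12-gon of circumradius 8.261 (√(r²−h²) with h=2 from center) (area = (12/2)·8.261²·sin(360°/12) = 204.75 mm²); the cylinder at (10.5, 4.5): section is a regular 12-gon, circumradius r=7.5 (area = (12/2)·7.500²·sin(360°/12) = 168.75 mm²); Merging all regions: the regions partially overlap — summed areas 373.50 mm² minus the doubly-counted overlap 105.66 mm² gives 267.84 mm² — area = 267.84 mm²; the cube at (14.5, 11) is absent (z outside [7, 13]); Combining (union): only that combined region is present, so the union is just that shape — area = 267.84 mm²; (whole slice rotated 25° about Z — lengths, areas and connectivity unchanged). Overall, the cross-section is a single solid region. Net area = 267.84 mm².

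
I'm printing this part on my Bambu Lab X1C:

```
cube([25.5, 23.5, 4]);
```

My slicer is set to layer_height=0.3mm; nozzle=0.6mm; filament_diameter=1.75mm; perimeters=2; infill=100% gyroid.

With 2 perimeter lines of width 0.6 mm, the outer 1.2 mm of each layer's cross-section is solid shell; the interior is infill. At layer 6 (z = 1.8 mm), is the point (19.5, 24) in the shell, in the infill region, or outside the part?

outside

At z = 1.8 mm: the cube is present — its section is the full 25.5×23.5 rectangle. Overall, the cross-section is a single solid region. The nearest boundary edge runs (25.50, 23.50)→(0.00, 23.50); distance from the point to it = 0.50 mm. The point is not inside any of the regions above, so it lies outside the cross-section (0.50 mm from the nearest boundary).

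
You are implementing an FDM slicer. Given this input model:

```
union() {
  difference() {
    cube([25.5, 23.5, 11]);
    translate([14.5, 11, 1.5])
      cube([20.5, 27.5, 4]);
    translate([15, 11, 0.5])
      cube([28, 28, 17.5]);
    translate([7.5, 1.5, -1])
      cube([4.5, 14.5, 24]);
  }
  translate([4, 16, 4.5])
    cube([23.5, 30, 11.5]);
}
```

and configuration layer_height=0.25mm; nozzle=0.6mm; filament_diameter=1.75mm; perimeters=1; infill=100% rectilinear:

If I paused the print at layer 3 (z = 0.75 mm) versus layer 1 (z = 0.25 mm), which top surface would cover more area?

layer 1 (z = 0.25 mm)

Layer 3 (z = 0.75): the 25.5×23.5 cube contributes its full rectangle (area 599.25 mm²); the cube at (14.5, 11) is not intersected at this z (z outside [1.5, 5.5]); the 28×28 cube at (15, 11) contributes its full rectangle (area 784.00 mm²); the cube at (7.5, 1.5) (footprint 4.5×14.5) is included at this height (area 65.25 mm²); After the difference (first − rest): starting from the 25.5×23.5 cube (599.25 mm²), the 28×28 cube at (15, 11) partially overlaps it — only the 131.25 mm² overlap (of its 784.00 mm²) is removed, clipping the outline; the 4.5×14.5 cube at (7.5, 1.5) lies wholly inside it (removes its full 65.25 mm² and its 38.00 mm outline becomes a hole wall) — area = 402.75 mm²; the cube at (4, 16) does not reach this height (z outside [4.5, 16]); Merging all regions: only the result so far is present, so the union is just that shape — area = 402.75 mm². So its area = 402.75 mm². Layer 1 (z = 0.25): the cube is present — its section is the full 25.5×23.5 rectangle (area 599.25 mm²); the cube at (14.5, 11) does not reach this height (z outside [1.5, 5.5]); the cube at (15, 11) is absent (z outside [0.5, 18]); the cube at (7.5, 1.5) (footprint 4.5×14.5) is included at this height (area 65.25 mm²); After the difference (first − rest): starting from the 25.5×23.5 cube (599.25 mm²), the 4.5×14.5 cube at (7.5, 1.5) lies wholly inside it (removes its full 65.25 mm² and its 38.00 mm outline becomes a hole wall) — area = 534.00 mm²; the cube at (4, 16) is absent (z outside [4.5, 16]); Combining (union): only that combined region is present, so the union is just that shape — area = 534.00 mm². So its area = 534.00 mm². Layer 1 is larger (534.00 vs 402.75 mm²).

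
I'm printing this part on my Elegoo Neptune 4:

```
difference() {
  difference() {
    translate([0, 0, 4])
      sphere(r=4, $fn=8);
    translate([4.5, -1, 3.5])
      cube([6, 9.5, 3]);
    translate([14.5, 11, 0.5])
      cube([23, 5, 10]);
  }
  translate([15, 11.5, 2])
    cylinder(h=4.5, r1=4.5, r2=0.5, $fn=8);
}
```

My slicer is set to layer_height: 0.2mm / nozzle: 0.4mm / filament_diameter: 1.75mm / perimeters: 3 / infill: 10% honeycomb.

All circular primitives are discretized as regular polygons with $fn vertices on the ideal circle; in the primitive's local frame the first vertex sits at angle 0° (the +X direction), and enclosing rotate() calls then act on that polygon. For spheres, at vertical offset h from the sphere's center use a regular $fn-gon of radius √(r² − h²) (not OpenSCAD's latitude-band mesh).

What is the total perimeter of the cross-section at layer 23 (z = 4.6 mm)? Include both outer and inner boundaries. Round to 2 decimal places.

At z = 4.6 mm: the r=4 sphere slices to a regular 8-gon of circumradius 3.955 (√(r²−h²) with h=0.6 from center) (perimeter = 2·8·3.955·sin(180°/8) = 24.21 mm); the cube at (4.5, -1) (footprint 6×9.5) is included at this height (perimeter 31.00 mm); the cube at (14.5, 11) is present — its section is the full 23×5 rectangle (perimeter 56.00 mm); Subtracting the remaining from the first: starting from the r=4 sphere, the 6×9.5 cube at (4.5, -1) misses the remaining region (no effect); the 23×5 cube at (14.5, 11) misses the remaining region (no effect) — boundary = 24.21 mm; the cone at (15, 11.5): at t=0.578 of its height the radius interpolates to r₁+(r₂−r₁)t = 2.189, giving a regular 8-gon of that circumradius (perimeter = 2·8·2.189·sin(180°/8) = 13.40 mm); Subtracting the remaining from the first: starting from the result so far, the cone at (15, 11.5) misses the remaining region (no effect) — boundary = 24.21 mm. Overall, the cross-section is a single solid region. Total boundary length (outer) = 24.21 mm.

24.21 mm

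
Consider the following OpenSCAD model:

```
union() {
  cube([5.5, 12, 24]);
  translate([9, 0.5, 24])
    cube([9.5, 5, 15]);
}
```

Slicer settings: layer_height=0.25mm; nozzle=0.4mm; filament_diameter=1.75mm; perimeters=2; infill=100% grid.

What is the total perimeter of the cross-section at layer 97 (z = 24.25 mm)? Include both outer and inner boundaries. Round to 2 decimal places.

29.00 mm

At z = 24.25 mm: the cube does not reach this height (z outside [0, 24]); the cube at (9, 0.5) (footprint 9.5×5) is included at this height (perimeter 29.00 mm); Combining (union): only the 9.5×5 cube at (9, 0.5) is present, so the union is just that shape — boundary = 29.00 mm. Overall, the cross-section is a single solid region. Total boundary length (outer) = 29.00 mm.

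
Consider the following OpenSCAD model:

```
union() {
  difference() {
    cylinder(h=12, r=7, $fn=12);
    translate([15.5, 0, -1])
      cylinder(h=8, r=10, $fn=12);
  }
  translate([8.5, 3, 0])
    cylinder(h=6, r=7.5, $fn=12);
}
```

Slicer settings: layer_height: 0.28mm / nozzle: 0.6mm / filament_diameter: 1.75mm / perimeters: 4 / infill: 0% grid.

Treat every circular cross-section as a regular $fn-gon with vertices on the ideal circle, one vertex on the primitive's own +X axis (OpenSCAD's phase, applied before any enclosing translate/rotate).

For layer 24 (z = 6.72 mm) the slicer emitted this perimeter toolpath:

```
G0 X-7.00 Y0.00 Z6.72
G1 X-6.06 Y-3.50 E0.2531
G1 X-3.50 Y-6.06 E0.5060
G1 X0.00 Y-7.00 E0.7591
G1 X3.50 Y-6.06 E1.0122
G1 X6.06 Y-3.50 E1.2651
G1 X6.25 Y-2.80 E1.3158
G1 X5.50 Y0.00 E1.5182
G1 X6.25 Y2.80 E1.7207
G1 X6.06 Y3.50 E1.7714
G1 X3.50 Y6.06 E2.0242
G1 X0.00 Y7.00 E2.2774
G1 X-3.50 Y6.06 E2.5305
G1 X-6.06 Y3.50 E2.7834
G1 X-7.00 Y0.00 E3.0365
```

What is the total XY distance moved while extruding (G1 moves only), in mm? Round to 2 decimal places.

Sum the Euclidean lengths of each G1 segment: total = 43.47 mm.

43.47 mm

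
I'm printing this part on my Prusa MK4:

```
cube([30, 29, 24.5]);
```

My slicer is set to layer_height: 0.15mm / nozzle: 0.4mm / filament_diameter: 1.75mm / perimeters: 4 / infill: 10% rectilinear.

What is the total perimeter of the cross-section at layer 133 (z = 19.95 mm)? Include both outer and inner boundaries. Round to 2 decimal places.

118.00 mm

At z = 19.95 mm: the 30×29 cube contributes its full rectangle (perimeter 118.00 mm). Overall, the cross-section is a single solid region. Total boundary length (outer) = 118.00 mm.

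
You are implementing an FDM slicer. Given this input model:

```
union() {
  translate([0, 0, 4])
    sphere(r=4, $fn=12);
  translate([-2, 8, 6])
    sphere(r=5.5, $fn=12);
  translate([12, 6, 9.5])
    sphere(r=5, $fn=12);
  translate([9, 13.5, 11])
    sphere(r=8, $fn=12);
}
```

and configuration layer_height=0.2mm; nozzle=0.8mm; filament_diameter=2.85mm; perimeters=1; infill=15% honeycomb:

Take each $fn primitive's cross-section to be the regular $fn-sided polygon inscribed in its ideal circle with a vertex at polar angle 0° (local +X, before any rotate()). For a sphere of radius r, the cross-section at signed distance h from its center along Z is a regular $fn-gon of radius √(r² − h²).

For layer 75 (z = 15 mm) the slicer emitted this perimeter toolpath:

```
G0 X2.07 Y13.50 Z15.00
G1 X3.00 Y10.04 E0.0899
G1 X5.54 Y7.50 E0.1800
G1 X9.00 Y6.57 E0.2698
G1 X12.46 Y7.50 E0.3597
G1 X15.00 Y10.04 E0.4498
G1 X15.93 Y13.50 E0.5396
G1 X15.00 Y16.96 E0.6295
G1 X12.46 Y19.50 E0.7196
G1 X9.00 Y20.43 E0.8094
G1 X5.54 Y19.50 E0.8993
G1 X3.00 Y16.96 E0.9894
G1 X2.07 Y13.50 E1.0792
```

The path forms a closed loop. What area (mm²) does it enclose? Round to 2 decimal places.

143.97 mm²

Apply the shoelace formula to the sequence of (X, Y) vertices; enclosed area = 143.97 mm².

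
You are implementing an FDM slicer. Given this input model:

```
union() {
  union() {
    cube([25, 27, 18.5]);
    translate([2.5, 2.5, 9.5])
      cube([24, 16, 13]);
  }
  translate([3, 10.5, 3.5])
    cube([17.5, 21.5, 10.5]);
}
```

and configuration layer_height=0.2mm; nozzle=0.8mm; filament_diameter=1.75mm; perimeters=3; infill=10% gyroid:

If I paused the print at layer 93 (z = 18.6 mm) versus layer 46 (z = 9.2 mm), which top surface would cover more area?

layer 46 (z = 9.2 mm)

Layer 93 (z = 18.6): the cube is absent (z outside [0, 18.5]); the cube at (2.5, 2.5) (footprint 24×16) is included at this height (area 384.00 mm²); Combining (union): only the 24×16 cube at (2.5, 2.5) is present, so the union is just that shape — area = 384.00 mm²; the cube at (3, 10.5) is absent (z outside [3.5, 14]); Taking the union: only the result so far is present, so the union is just that shape — area = 384.00 mm². So its area = 384.00 mm². Layer 46 (z = 9.2): the cube (footprint 25×27) is included at this height (area 675.00 mm²); the cube at (2.5, 2.5) is absent (z outside [9.5, 22.5]); Merging all regions: only the 25×27 cube is present, so the union is just that shape — area = 675.00 mm²; the cube at (3, 10.5) (footprint 17.5×21.5) is included at this height (area 376.25 mm²); Combining (union): the regions partially overlap — summed areas 1051.25 mm² minus the doubly-counted overlap 288.75 mm² gives 762.50 mm² — area = 762.50 mm². So its area = 762.50 mm². Layer 46 is larger (762.50 vs 384.00 mm²).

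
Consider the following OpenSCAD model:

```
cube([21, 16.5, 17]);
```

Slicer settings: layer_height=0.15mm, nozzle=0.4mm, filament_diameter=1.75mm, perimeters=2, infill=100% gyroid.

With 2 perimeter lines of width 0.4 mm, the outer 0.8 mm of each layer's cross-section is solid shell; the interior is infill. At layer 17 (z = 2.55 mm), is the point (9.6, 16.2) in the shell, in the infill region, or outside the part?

At z = 2.55 mm: the 21×16.5 cube contributes its full rectangle. Overall, the cross-section is a single solid region. The nearest boundary edge runs (21.00, 16.50)→(0.00, 16.50); distance from the point to it = 0.30 mm. The point is inside the cross-section, 0.30 mm from the nearest boundary — within the 0.8 mm shell band (2 × 0.4).

shell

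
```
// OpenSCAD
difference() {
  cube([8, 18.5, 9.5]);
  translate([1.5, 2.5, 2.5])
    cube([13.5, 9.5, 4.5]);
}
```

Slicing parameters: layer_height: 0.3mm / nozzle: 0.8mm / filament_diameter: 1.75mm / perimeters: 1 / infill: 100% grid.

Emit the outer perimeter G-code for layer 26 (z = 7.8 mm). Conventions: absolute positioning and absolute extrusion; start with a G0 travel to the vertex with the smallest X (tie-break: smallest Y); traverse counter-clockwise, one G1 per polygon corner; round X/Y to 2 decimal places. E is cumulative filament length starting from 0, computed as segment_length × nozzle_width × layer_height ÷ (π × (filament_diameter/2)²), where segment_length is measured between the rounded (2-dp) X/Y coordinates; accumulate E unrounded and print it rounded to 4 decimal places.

G0 X0.00 Y0.00 Z7.80
G1 X8.00 Y0.00 E0.7982
G1 X8.00 Y18.50 E2.6442
G1 X0.00 Y18.50 E3.4424
G1 X0.00 Y0.00 E5.2884

At z = 7.8 mm: the cube (footprint 8×18.5) is included at this height; the cube at (1.5, 2.5) is not intersected at this z (z outside [2.5, 7]); Subtracting the remaining from the first: none of the subtracted shapes is present at this height, so the 8×18.5 cube is unchanged — 1 connected region. The outline is a single polygon with 4 vertices. Extrusion per mm of travel: 0.8 × 0.3 / (π × 0.875²) = 0.099780. Accumulating E over each segment gives final E = 5.2884.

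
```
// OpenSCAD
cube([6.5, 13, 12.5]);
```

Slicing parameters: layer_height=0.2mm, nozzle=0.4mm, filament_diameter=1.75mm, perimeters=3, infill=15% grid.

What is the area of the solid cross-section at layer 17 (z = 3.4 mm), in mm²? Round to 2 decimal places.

At z = 3.4 mm: the cube (footprint 6.5×13) is included at this height (area 84.50 mm²). Overall, the cross-section is a single solid region. Net area = 84.50 mm².

84.50 mm²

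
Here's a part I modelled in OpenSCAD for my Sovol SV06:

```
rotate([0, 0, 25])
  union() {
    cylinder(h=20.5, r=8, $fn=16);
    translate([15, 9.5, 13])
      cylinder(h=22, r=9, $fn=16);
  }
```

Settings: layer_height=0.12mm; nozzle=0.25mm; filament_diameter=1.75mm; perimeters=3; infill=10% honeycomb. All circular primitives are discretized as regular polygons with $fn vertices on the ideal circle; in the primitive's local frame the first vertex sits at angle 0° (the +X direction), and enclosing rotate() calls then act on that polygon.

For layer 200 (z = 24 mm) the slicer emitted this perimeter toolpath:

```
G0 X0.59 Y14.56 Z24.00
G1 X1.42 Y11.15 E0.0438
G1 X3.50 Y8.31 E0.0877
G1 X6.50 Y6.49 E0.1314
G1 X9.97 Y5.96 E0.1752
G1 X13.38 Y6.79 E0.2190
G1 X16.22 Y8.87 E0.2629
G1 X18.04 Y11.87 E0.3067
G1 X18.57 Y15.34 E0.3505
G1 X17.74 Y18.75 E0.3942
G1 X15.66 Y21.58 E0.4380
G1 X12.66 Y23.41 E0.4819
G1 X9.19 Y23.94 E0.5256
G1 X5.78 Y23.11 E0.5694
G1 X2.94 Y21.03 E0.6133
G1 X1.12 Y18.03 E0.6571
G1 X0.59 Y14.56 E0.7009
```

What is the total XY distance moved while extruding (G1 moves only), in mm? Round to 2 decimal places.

56.19 mm

Sum the Euclidean lengths of each G1 segment: total = 56.19 mm.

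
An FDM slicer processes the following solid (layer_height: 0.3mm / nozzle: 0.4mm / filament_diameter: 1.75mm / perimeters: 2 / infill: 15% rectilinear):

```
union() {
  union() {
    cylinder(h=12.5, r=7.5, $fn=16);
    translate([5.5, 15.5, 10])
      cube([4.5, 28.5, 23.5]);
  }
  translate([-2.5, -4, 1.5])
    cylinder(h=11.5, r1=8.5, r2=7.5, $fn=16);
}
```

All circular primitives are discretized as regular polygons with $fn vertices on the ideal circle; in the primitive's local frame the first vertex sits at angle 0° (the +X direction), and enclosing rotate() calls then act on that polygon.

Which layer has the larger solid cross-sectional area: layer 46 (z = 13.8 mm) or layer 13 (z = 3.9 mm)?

layer 13 (z = 3.9 mm)

Layer 46 (z = 13.8): the cylinder is not intersected at this z (z outside [0, 12.5]); the cube at (5.5, 15.5) is present — its section is the full 4.5×28.5 rectangle (area 128.25 mm²); Taking the union: only the 4.5×28.5 cube at (5.5, 15.5) is present, so the union is just that shape — area = 128.25 mm²; the cone at (-2.5, -4) does not reach this height (z outside [1.5, 13]); Taking the union: only the result so far is present, so the union is just that shape — area = 128.25 mm². So its area = 128.25 mm². Layer 13 (z = 3.9): the cylinder: section is a regular 16-gon, circumradius r=7.5 (area = (16/2)·7.500²·sin(360°/16) = 172.21 mm²); the cube at (5.5, 15.5) does not reach this height (z outside [10, 33.5]); Taking the union: only the r=7.5 cylinder is present, so the union is just that shape — area = 172.21 mm²; the cone at (-2.5, -4): at t=0.209 of its height the radius interpolates to r₁+(r₂−r₁)t = 8.291, giving a regular 16-gon of that circumradius (area = (16/2)·8.291²·sin(360°/16) = 210.46 mm²); Taking the union: the regions partially overlap — summed areas 382.67 mm² minus the doubly-counted overlap 117.96 mm² gives 264.71 mm² — area = 264.71 mm². So its area = 264.71 mm². Layer 13 is larger (264.71 vs 128.25 mm²).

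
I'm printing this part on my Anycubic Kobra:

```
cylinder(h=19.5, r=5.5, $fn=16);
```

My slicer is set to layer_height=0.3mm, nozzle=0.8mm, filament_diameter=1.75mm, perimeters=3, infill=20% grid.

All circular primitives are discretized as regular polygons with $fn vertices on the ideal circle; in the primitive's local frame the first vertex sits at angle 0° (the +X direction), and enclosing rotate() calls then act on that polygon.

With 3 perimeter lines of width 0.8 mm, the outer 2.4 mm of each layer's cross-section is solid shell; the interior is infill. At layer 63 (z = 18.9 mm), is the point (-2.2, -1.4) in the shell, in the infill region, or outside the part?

At z = 18.9 mm: the r=5.5 cylinder gives a regular 16-gon of circumradius 5.5 (constant along its height). Overall, the cross-section is a single solid region. The nearest boundary edge runs (-5.08, -2.10)→(-3.89, -3.89); distance from the point to it = 2.79 mm. The point is inside the cross-section and 2.79 mm from the nearest boundary — more than the 2.4 mm shell width (3 × 0.8), so it's in the infill interior.

infill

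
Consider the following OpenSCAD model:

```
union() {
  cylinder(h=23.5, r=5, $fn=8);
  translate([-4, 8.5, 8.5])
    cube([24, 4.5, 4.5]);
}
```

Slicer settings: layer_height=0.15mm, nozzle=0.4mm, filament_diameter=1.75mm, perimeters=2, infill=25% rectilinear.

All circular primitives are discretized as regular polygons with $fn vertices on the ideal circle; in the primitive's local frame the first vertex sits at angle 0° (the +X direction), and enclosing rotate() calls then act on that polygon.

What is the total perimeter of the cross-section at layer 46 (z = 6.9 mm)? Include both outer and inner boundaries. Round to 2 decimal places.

At z = 6.9 mm: the r=5 cylinder gives a regular 8-gon of circumradius 5 (constant along its height) (perimeter = 2·8·5.000·sin(180°/8) = 30.61 mm); the cube at (-4, 8.5) is absent (z outside [8.5, 13]); Taking the union: only the r=5 cylinder is present, so the union is just that shape — boundary = 30.61 mm. Overall, the cross-section is a single solid region. Total boundary length (outer) = 30.61 mm.

30.61 mm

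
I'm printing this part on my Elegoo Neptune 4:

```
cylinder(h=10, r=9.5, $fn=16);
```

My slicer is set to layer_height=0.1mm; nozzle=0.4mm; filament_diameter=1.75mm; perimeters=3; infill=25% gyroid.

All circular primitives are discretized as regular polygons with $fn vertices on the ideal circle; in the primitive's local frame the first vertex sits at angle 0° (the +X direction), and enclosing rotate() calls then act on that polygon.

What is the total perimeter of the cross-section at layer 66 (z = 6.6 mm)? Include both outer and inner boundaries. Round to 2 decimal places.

59.31 mm

At z = 6.6 mm: the r=9.5 cylinder gives a regular 16-gon of circumradius 9.5 (constant along its height) (perimeter = 2·16·9.500·sin(180°/16) = 59.31 mm). Overall, the cross-section is a single solid region. Total boundary length (outer) = 59.31 mm.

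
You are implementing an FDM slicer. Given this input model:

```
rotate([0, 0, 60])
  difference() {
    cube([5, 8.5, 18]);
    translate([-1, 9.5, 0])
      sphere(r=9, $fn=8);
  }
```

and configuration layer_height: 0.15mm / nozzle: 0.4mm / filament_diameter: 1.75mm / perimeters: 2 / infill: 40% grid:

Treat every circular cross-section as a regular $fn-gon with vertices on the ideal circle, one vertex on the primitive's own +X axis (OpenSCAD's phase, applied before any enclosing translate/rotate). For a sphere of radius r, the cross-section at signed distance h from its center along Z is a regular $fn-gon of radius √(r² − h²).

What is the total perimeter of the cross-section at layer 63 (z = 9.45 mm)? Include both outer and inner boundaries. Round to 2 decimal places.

27.00 mm

At z = 9.45 mm: the cube (footprint 5×8.5) is included at this height (perimeter 27.00 mm); the sphere at (-1, 9.5) is not intersected at this z (|z−center|=9.450 > r=9); After the difference (first − rest): none of the subtracted shapes is present at this height, so the 5×8.5 cube is unchanged — boundary = 27.00 mm; (whole slice rotated 60° about Z — lengths, areas and connectivity unchanged). Overall, the cross-section is a single solid region. Total boundary length (outer) = 27.00 mm.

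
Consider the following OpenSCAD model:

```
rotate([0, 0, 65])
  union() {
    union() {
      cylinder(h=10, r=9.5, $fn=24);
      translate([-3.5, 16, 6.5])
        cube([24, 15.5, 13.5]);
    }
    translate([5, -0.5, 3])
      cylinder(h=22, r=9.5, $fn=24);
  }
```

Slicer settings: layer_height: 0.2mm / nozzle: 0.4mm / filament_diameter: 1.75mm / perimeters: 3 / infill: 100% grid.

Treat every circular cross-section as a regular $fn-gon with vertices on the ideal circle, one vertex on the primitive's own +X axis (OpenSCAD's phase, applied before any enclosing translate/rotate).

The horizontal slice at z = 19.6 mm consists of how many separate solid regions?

At z = 19.6 mm: the cylinder does not reach this height (z outside [0, 10]); the cube at (-3.5, 16) is present — its section is the full 24×15.5 rectangle; Combining (union): only the 24×15.5 cube at (-3.5, 16) is present, so the union is just that shape — 1 connected region; the r=9.5 cylinder at (5, -0.5) gives a regular 24-gon of circumradius 9.5 (constant along its height); Taking the union: the 2 present regions are separate (no shared area or edge), so areas and boundary lengths simply add and each stays a separate island — 2 connected regions; (rotated 65° about Z; rotation is an isometry so areas/perimeters/island counts are preserved). The result has 2 disconnected regions.

2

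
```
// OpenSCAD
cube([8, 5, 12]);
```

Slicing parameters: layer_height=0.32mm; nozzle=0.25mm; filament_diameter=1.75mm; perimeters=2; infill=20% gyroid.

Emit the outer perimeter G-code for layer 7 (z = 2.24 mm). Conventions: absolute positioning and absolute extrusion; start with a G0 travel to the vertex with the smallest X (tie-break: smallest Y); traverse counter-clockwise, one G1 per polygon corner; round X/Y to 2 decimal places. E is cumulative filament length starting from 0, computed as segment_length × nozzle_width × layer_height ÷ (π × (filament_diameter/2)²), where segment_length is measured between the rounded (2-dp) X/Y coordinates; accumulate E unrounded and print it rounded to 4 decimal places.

At z = 2.24 mm: the cube is present — its section is the full 8×5 rectangle. The outline is a single polygon with 4 vertices. Extrusion per mm of travel: 0.25 × 0.32 / (π × 0.875²) = 0.033260. Accumulating E over each segment gives final E = 0.8648.

G0 X0.00 Y0.00 Z2.24
G1 X8.00 Y0.00 E0.2661
G1 X8.00 Y5.00 E0.4324
G1 X0.00 Y5.00 E0.6985
G1 X0.00 Y0.00 E0.8648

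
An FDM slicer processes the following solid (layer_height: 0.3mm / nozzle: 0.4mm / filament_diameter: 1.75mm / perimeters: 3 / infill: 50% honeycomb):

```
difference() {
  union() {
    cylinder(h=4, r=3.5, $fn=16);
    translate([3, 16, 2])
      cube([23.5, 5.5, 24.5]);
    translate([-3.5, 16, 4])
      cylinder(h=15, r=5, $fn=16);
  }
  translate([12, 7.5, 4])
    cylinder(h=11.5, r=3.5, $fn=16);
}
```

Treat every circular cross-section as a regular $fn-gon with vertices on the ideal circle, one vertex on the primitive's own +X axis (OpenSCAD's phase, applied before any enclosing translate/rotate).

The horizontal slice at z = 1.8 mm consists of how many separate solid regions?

1

At z = 1.8 mm: the r=3.5 cylinder gives a regular 16-gon of circumradius 3.5 (constant along its height); the cube at (3, 16) is absent (z outside [2, 26.5]); the cylinder at (-3.5, 16) is not intersected at this z (z outside [4, 19]); Taking the union: only the r=3.5 cylinder is present, so the union is just that shape — 1 connected region; the cylinder at (12, 7.5) is absent (z outside [4, 15.5]); Taking the first minus the rest: none of the subtracted shapes is present at this height, so the result so far is unchanged — 1 connected region. The result has 1 disconnected region.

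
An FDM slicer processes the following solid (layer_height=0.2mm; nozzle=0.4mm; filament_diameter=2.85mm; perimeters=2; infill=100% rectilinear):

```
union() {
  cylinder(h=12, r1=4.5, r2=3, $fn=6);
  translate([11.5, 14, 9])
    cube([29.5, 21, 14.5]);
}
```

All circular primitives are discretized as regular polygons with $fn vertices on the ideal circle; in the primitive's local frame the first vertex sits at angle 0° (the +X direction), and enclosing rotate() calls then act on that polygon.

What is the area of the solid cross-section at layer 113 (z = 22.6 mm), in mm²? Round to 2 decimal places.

At z = 22.6 mm: the cone is not intersected at this z (z outside [0, 12]); the cube at (11.5, 14) (footprint 29.5×21) is included at this height (area 619.50 mm²); Merging all regions: only the 29.5×21 cube at (11.5, 14) is present, so the union is just that shape — area = 619.50 mm². Overall, the cross-section is a single solid region. Net area = 619.50 mm².

619.50 mm²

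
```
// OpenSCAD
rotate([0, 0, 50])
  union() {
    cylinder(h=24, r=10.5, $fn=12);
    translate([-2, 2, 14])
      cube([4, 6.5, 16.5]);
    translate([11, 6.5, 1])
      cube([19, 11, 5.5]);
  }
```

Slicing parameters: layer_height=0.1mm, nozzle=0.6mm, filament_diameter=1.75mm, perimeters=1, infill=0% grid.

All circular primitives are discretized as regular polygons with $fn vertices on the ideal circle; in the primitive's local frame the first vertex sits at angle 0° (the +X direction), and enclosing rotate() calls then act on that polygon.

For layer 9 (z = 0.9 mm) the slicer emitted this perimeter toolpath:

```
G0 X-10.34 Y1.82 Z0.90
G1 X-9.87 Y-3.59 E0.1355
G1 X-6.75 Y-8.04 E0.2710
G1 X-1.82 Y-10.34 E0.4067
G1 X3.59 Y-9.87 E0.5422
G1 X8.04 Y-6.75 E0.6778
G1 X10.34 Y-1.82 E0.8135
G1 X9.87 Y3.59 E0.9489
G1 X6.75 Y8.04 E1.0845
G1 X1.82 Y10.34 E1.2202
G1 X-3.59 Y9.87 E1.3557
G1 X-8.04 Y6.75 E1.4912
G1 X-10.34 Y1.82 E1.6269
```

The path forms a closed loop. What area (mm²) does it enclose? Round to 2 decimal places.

330.74 mm²

Apply the shoelace formula to the sequence of (X, Y) vertices; enclosed area = 330.74 mm².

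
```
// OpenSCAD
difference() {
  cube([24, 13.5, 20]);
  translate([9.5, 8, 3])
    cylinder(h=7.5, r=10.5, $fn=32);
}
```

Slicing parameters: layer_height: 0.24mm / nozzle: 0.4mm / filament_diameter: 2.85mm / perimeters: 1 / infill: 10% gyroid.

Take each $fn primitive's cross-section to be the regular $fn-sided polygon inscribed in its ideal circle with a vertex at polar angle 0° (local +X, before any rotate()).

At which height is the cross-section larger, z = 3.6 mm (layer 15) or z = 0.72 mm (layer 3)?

layer 3 (z = 0.72 mm)

Layer 15 (z = 3.6): the cube is present — its section is the full 24×13.5 rectangle (area 324.00 mm²); the r=10.5 cylinder at (9.5, 8) contributes a regular 32-gon of circumradius 10.5 (area = (32/2)·10.500²·sin(360°/32) = 344.14 mm²); After the difference (first − rest): starting from the 24×13.5 cube (324.00 mm²), the r=10.5 cylinder at (9.5, 8) partially overlaps it — only the 253.15 mm² overlap (of its 344.14 mm²) is removed, clipping the outline — area = 70.85 mm². So its area = 70.85 mm². Layer 3 (z = 0.72): the cube (footprint 24×13.5) is included at this height (area 324.00 mm²); the cylinder at (9.5, 8) does not reach this height (z outside [3, 10.5]); Taking the first minus the rest: none of the subtracted shapes is present at this height, so the 24×13.5 cube is unchanged — area = 324.00 mm². So its area = 324.00 mm². Layer 3 is larger (324.00 vs 70.85 mm²).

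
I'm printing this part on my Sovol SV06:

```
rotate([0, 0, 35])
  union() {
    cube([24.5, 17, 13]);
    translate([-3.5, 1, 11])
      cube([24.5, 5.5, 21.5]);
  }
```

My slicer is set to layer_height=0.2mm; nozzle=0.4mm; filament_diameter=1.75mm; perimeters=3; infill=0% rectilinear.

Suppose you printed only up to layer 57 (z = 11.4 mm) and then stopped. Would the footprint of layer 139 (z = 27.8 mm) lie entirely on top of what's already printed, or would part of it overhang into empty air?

entirely on top

Compare the two slices. At z = 11.4: the 24.5×17 cube contributes its full rectangle (area 416.50 mm²); the cube at (-3.5, 1) is present — its section is the full 24.5×5.5 rectangle (area 134.75 mm²); Merging all regions: the regions partially overlap — summed areas 551.25 mm² minus the doubly-counted overlap 115.50 mm² gives 435.75 mm² — area = 435.75 mm²; (whole slice rotated 35° about Z — lengths, areas and connectivity unchanged). At z = 27.8: the cube does not reach this height (z outside [0, 13]); the 24.5×5.5 cube at (-3.5, 1) contributes its full rectangle (area 134.75 mm²); Taking the union: only the 24.5×5.5 cube at (-3.5, 1) is present, so the union is just that shape — area = 134.75 mm²; (rotated 35° about Z; rotation is an isometry so areas/perimeters/island counts are preserved). Checking containment: the cross-section at z = 27.8 is a subset of the cross-section at z = 11.4.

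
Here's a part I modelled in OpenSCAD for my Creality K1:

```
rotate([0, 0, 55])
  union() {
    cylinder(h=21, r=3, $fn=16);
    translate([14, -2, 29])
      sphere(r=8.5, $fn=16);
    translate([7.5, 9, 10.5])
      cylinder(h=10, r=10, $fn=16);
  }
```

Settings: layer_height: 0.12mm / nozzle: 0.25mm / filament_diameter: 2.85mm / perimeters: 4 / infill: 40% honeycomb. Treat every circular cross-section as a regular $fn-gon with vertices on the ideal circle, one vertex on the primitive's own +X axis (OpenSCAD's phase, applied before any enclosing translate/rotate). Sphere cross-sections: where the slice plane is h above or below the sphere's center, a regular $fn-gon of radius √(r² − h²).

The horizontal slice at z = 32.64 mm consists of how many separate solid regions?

1

At z = 32.64 mm: the cylinder is absent (z outside [0, 21]); the r=8.5 sphere at (14, -2) contributes a regular 16-gon of circumradius √(8.5²−3.64²) = 7.681; the cylinder at (7.5, 9) is not intersected at this z (z outside [10.5, 20.5]); Combining (union): only the r=8.5 sphere at (14, -2) is present, so the union is just that shape — 1 connected region; (whole slice rotated 55° about Z — lengths, areas and connectivity unchanged). The result has 1 disconnected region.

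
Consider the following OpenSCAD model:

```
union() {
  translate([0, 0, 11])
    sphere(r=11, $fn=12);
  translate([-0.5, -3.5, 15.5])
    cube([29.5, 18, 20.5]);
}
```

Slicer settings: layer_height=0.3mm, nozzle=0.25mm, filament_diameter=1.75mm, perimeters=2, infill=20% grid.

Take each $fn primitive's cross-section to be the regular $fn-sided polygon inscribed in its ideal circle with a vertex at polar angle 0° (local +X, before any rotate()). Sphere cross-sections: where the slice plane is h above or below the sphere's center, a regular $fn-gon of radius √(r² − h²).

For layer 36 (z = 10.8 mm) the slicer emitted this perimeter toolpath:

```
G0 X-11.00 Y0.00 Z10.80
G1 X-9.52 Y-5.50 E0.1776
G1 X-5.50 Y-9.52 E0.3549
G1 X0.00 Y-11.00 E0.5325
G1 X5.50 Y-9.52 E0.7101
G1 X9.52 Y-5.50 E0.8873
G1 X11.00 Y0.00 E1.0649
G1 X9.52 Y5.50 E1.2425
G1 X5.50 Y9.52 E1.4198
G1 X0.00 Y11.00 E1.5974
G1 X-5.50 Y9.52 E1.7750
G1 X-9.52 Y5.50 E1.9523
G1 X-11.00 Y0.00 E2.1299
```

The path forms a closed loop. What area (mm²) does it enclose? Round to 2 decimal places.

362.76 mm²

Apply the shoelace formula to the sequence of (X, Y) vertices; enclosed area = 362.76 mm².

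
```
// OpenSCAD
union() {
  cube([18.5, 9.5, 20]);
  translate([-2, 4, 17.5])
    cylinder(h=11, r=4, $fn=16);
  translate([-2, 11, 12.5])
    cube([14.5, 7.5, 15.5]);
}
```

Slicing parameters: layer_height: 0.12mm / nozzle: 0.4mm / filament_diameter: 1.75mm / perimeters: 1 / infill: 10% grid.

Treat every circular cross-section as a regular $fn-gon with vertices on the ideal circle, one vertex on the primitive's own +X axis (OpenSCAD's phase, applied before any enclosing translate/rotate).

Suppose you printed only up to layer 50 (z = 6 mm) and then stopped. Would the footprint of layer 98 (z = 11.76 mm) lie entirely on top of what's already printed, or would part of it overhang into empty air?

entirely on top

Compare the two slices. At z = 6: the 18.5×9.5 cube contributes its full rectangle (area 175.75 mm²); the cylinder at (-2, 4) is absent (z outside [17.5, 28.5]); the cube at (-2, 11) is absent (z outside [12.5, 28]); Combining (union): only the 18.5×9.5 cube is present, so the union is just that shape — area = 175.75 mm². At z = 11.76: the cube is present — its section is the full 18.5×9.5 rectangle (area 175.75 mm²); the cylinder at (-2, 4) does not reach this height (z outside [17.5, 28.5]); the cube at (-2, 11) is not intersected at this z (z outside [12.5, 28]); Merging all regions: only the 18.5×9.5 cube is present, so the union is just that shape — area = 175.75 mm². Checking containment: the cross-section at z = 11.76 is a subset of the cross-section at z = 6.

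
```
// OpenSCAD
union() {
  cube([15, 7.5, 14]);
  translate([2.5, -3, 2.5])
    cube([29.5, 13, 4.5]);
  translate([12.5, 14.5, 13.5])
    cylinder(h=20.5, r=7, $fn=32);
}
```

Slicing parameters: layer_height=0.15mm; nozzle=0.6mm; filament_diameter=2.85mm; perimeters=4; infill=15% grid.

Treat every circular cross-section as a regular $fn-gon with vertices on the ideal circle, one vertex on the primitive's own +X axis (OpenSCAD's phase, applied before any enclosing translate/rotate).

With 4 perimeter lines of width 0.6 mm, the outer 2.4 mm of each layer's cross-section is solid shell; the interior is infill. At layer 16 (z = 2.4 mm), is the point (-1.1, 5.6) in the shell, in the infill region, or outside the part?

outside

At z = 2.4 mm: the cube (footprint 15×7.5) is included at this height; the cube at (2.5, -3) is absent (z outside [2.5, 7]); the cylinder at (12.5, 14.5) is absent (z outside [13.5, 34]); Merging all regions: only the 15×7.5 cube is present, so the union is just that shape — 1 connected region. Overall, the cross-section is a single solid region. The nearest boundary edge runs (0.00, 7.50)→(0.00, 0.00); distance from the point to it = 1.10 mm. The point is not inside any of the regions above, so it lies outside the cross-section (1.10 mm from the nearest boundary).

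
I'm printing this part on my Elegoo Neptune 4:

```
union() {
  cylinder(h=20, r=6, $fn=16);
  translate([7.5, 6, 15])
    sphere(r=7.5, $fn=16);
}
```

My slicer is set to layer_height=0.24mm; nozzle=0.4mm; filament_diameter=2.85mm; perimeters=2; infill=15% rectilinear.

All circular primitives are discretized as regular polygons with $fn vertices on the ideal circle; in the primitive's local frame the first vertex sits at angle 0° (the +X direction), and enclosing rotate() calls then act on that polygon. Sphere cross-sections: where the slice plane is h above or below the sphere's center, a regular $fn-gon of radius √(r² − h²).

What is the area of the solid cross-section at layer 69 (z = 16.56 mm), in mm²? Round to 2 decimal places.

253.11 mm²

At z = 16.56 mm: the r=6 cylinder contributes a regular 16-gon of circumradius 6 (area = (16/2)·6.000²·sin(360°/16) = 110.21 mm²); the r=7.5 sphere at (7.5, 6) contributes a regular 16-gon of circumradius √(7.5²−1.56²) = 7.336 (area = (16/2)·7.336²·sin(360°/16) = 164.76 mm²); Taking the union: the regions partially overlap — summed areas 274.97 mm² minus the doubly-counted overlap 21.86 mm² gives 253.11 mm² — area = 253.11 mm². Overall, the cross-section is a single solid region. Net area = 253.11 mm².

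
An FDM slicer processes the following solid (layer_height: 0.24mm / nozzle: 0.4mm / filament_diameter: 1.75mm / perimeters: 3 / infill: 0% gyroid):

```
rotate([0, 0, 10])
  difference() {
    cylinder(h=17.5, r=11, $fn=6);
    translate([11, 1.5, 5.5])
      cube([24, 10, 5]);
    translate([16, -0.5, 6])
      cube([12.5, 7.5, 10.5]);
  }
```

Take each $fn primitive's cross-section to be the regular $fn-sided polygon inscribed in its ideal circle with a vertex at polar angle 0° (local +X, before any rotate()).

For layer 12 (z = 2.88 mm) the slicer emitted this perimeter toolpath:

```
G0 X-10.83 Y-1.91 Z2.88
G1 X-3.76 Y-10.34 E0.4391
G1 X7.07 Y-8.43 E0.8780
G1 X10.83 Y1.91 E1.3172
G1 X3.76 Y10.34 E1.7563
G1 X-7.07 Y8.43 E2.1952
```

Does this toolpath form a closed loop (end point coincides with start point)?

Start point (G0): (-10.83, -1.91). End point (last G1): the path does not return to the start — open.

no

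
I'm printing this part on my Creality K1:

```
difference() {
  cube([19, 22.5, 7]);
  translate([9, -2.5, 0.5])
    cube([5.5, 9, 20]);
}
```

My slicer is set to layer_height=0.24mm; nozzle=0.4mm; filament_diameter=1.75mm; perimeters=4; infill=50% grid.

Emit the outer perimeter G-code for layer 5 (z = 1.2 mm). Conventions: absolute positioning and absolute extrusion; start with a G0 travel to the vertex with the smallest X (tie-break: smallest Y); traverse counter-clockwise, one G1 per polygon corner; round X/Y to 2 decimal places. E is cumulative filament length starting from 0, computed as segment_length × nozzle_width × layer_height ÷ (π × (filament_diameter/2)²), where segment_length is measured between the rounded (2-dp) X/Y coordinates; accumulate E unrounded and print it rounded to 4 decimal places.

G0 X0.00 Y0.00 Z1.20
G1 X9.00 Y0.00 E0.3592
G1 X9.00 Y6.50 E0.6186
G1 X14.50 Y6.50 E0.8382
G1 X14.50 Y0.00 E1.0976
G1 X19.00 Y0.00 E1.2772
G1 X19.00 Y22.50 E2.1752
G1 X0.00 Y22.50 E2.9335
G1 X0.00 Y0.00 E3.8316

At z = 1.2 mm: the 19×22.5 cube contributes its full rectangle; the cube at (9, -2.5) is present — its section is the full 5.5×9 rectangle; Taking the first minus the rest: starting from the 19×22.5 cube, the 5.5×9 cube at (9, -2.5) partially overlaps it — only the 35.75 mm² overlap (of its 49.50 mm²) is removed, clipping the outline — 1 connected region. The outline is a single polygon with 8 vertices. Extrusion per mm of travel: 0.4 × 0.24 / (π × 0.875²) = 0.039912. Accumulating E over each segment gives final E = 3.8316.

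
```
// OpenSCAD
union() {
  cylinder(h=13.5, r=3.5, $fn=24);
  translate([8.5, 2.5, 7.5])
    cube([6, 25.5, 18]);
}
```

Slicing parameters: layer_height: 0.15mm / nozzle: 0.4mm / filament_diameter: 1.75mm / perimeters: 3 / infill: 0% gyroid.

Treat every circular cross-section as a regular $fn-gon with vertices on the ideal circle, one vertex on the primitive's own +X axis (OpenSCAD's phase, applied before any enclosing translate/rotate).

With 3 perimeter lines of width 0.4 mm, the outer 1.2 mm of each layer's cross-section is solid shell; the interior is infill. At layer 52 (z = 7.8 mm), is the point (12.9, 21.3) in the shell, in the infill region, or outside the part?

At z = 7.8 mm: the cylinder: section is a regular 24-gon, circumradius r=3.5; the cube at (8.5, 2.5) is present — its section is the full 6×25.5 rectangle; Merging all regions: the 2 present regions are separate (no shared area or edge), so areas and boundary lengths simply add and each stays a separate island — 2 connected regions. Overall, the cross-section has 2 separate islands. The nearest boundary edge runs (14.50, 28.00)→(14.50, 2.50); distance from the point to it = 1.60 mm. (Shell/infill is judged within the island containing the point — the largest one.) The point is inside the cross-section and 1.60 mm from the nearest boundary — more than the 1.2 mm shell width (3 × 0.4), so it's in the infill interior.

infill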